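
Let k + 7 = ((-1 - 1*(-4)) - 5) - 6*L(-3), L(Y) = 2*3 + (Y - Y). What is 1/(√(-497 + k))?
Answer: -I*√542/542 ≈ -0.042954*I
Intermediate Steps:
L(Y) = 6 (L(Y) = 6 + 0 = 6)
k = -45 (k = -7 + (((-1 - 1*(-4)) - 5) - 6*6) = -7 + (((-1 + 4) - 5) - 36) = -7 + ((3 - 5) - 36) = -7 + (-2 - 36) = -7 - 38 = -45)
1/(√(-497 + k)) = 1/(√(-497 - 45)) = 1/(√(-542)) = 1/(I*√542) = -I*√542/542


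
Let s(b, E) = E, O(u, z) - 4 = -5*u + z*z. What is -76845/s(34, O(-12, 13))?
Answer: -76845/233 ≈ -329.81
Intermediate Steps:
O(u, z) = 4 + z² - 5*u (O(u, z) = 4 + (-5*u + z*z) = 4 + (-5*u + z²) = 4 + (z² - 5*u) = 4 + z² - 5*u)
-76845/s(34, O(-12, 13)) = -76845/(4 + 13² - 5*(-12)) = -76845/(4 + 169 + 60) = -76845/233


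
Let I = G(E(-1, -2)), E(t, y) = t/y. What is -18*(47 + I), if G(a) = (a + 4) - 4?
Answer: -855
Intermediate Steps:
G(a) = a (G(a) = (4 + a) - 4 = a)
I = ½ (I = -1/(-2) = -1*(-½) = ½ ≈ 0.50000)
-18*(47 + I) = -18*(47 + ½) = -18*95/2 = -855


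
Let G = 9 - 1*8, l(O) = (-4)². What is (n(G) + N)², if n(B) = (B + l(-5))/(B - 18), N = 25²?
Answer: 389376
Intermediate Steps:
l(O) = 16
G = 1 (G = 9 - 8 = 1)
N = 625
n(B) = (16 + B)/(-18 + B) (n(B) = (B + 16)/(B - 18) = (16 + B)/(-18 + B))
(n(G) + N)² = ((16 + 1)/(-18 + 1) + 625)² = (17/(-17) + 625)² = (-1/17*17 + 625)² = (-1 + 625)² = 624² = 389376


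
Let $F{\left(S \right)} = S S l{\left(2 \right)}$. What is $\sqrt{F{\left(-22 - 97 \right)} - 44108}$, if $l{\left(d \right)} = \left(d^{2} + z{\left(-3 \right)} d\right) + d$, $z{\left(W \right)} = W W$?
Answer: $2 \sqrt{73939} \approx 543.83$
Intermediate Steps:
$z{\left(W \right)} = W^{2}$
$l{\left(d \right)} = d^{2} + 10 d$ ($l{\left(d \right)} = \left(d^{2} + \left(-3\right)^{2} d\right) + d = \left(d^{2} + 9 d\right) + d = d^{2} + 10 d$)
$F{\left(S \right)} = 24 S^{2}$ ($F{\left(S \right)} = S S 2 \left(10 + 2\right) = S^{2} \cdot 2 \cdot 12 = S^{2} \cdot 24 = 24 S^{2}$)
$\sqrt{F{\left(-22 - 97 \right)} - 44108} = \sqrt{24 \left(-22 - 97\right)^{2} - 44108} = \sqrt{24 \left(-119\right)^{2} - 44108} = \sqrt{24 \cdot 14161 - 44108} = \sqrt{339864 - 44108} = \sqrt{295756} = 2 \sqrt{73939}$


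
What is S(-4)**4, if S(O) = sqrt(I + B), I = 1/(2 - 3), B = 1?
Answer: 0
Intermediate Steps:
I = -1 (I = 1/(-1) = -1)
S(O) = 0 (S(O) = sqrt(-1 + 1) = sqrt(0) = 0)
S(-4)**4 = 0**4 = 0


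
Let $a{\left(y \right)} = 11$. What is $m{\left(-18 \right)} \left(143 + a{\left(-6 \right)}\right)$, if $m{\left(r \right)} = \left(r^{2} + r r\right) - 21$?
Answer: $96558$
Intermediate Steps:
$m{\left(r \right)} = -21 + 2 r^{2}$ ($m{\left(r \right)} = \left(r^{2} + r^{2}\right) - 21 = 2 r^{2} - 21 = -21 + 2 r^{2}$)
$m{\left(-18 \right)} \left(143 + a{\left(-6 \right)}\right) = \left(-21 + 2 \left(-18\right)^{2}\right) \left(143 + 11\right) = \left(-21 + 2 \cdot 324\right) 154 = \left(-21 + 648\right) 154 = 627 \cdot 154 = 96558$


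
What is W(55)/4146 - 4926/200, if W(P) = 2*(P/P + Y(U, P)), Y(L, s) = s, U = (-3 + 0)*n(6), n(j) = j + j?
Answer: -5100199/207300 ≈ -24.603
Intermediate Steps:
n(j) = 2*j
U = -36 (U = (-3 + 0)*(2*6) = -3*12 = -36)
W(P) = 2 + 2*P (W(P) = 2*(P/P + P) = 2*(1 + P) = 2 + 2*P)
W(55)/4146 - 4926/200 = (2 + 2*55)/4146 - 4926/200 = (2 + 110)*(1/4146) - 4926*1/200 = 112*(1/4146) - 2463/100 = 56/2073 - 2463/100 = -5100199/207300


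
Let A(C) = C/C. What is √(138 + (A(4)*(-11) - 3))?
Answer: 2*√31 ≈ 11.136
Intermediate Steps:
A(C) = 1
√(138 + (A(4)*(-11) - 3)) = √(138 + (1*(-11) - 3)) = √(138 + (-11 - 3)) = √(138 - 14) = √124 = 2*√31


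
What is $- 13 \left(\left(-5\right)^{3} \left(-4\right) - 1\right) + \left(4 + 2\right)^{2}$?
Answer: $-6451$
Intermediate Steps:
$- 13 \left(\left(-5\right)^{3} \left(-4\right) - 1\right) + \left(4 + 2\right)^{2} = - 13 \left(\left(-125\right) \left(-4\right) - 1\right) + 6^{2} = - 13 \left(500 - 1\right) + 36 = \left(-13\right) 499 + 36 = -6487 + 36 = -6451$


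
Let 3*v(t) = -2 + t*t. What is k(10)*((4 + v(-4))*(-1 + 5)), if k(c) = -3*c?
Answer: -1040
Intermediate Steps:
v(t) = -2/3 + t**2/3 (v(t) = (-2 + t*t)/3 = (-2 + t**2)/3 = -2/3 + t**2/3)
k(10)*((4 + v(-4))*(-1 + 5)) = (-3*10)*((4 + (-2/3 + (1/3)*(-4)**2))*(-1 + 5)) = -30*(4 + (-2/3 + (1/3)*16))*4 = -30*(4 + (-2/3 + 16/3))*4 = -30*(4 + 14/3)*4 = -260*4 = -30*104/3 = -1040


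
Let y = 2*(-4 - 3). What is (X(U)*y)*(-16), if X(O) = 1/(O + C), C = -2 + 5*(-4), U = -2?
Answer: -28/3 ≈ -9.3333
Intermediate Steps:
C = -22 (C = -2 - 20 = -22)
X(O) = 1/(-22 + O) (X(O) = 1/(O - 22) = 1/(-22 + O))
y = -14 (y = 2*(-7) = -14)
(X(U)*y)*(-16) = (-14/(-22 - 2))*(-16) = (-14/(-24))*(-16) = -1/24*(-14)*(-16) = (7/12)*(-16) = -28/3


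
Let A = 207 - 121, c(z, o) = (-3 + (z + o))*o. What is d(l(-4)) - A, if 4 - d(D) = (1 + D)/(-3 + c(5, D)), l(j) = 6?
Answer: -3697/45 ≈ -82.156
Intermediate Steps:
c(z, o) = o*(-3 + o + z) (c(z, o) = (-3 + (o + z))*o = (-3 + o + z)*o = o*(-3 + o + z))
A = 86
d(D) = 4 - (1 + D)/(-3 + D*(2 + D)) (d(D) = 4 - (1 + D)/(-3 + D*(-3 + D + 5)) = 4 - (1 + D)/(-3 + D*(2 + D)))
d(l(-4)) - A = (-13 - 1*6 + 4*6*(2 + 6))/(-3 + 6*(2 + 6)) - 1*86 = (-13 - 6 + 4*6*8)/(-3 + 6*8) - 86 = (-13 - 6 + 192)/(-3 + 48) - 86 = 173/45 - 86 = -3697/45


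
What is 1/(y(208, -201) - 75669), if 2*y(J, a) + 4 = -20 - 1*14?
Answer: -1/75688 ≈ -1.3212e-5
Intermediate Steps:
y(J, a) = -19 (y(J, a) = -2 + (-20 - 1*14)/2 = -2 + (-20 - 14)/2 = -2 + (½)*(-34) = -2 - 17 = -19)
1/(y(208, -201) - 75669) = 1/(-19 - 75669) = 1/(-75688) = -1/75688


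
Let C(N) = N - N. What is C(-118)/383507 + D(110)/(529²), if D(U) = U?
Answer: 110/279841 ≈ 0.00039308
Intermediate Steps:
C(N) = 0
C(-118)/383507 + D(110)/(529²) = 0/383507 + 110/(529²) = 0*(1/383507) + 110/279841 = 0 + 110*(1/279841) = 0 + 110/279841 = 110/279841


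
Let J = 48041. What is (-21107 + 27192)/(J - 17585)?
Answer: 6085/30456 ≈ 0.19980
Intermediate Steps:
(-21107 + 27192)/(J - 17585) = (-21107 + 27192)/(48041 - 17585) = 6085/30456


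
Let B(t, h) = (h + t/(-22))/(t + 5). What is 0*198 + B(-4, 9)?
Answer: 101/11 ≈ 9.1818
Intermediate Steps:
B(t, h) = (h - t/22)/(5 + t) (B(t, h) = (h + t*(-1/22))/(5 + t) = (h - t/22)/(5 + t))
0*198 + B(-4, 9) = 0*198 + (9 - 1/22*(-4))/(5 - 4) = 0 + (9 + 2/11)/1 = 0 + 1*(101/11) = 0 + 101/11 = 101/11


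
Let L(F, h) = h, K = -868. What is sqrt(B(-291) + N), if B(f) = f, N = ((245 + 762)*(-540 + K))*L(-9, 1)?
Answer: I*sqrt(1418147) ≈ 1190.9*I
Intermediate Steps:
N = -1417856 (N = ((245 + 762)*(-540 - 868))*1 = (1007*(-1408))*1 = -1417856*1 = -1417856)
sqrt(B(-291) + N) = sqrt(-291 - 1417856) = sqrt(-1418147) = I*sqrt(1418147)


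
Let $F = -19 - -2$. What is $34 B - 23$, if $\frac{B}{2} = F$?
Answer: $-1179$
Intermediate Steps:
$F = -17$ ($F = -19 + 2 = -17$)
$B = -34$ ($B = 2 \left(-17\right) = -34$)
$34 B - 23 = 34 \left(-34\right) - 23 = -1156 - 23 = -1179$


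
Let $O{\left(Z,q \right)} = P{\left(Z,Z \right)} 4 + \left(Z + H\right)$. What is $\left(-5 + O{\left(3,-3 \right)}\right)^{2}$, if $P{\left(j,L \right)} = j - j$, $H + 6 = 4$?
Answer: $16$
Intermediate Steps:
$H = -2$ ($H = -6 + 4 = -2$)
$P{\left(j,L \right)} = 0$
$O{\left(Z,q \right)} = -2 + Z$ ($O{\left(Z,q \right)} = 0 \cdot 4 + \left(Z - 2\right) = 0 + \left(-2 + Z\right) = -2 + Z$)
$\left(-5 + O{\left(3,-3 \right)}\right)^{2} = \left(-5 + \left(-2 + 3\right)\right)^{2} = \left(-5 + 1\right)^{2} = \left(-4\right)^{2} = 16$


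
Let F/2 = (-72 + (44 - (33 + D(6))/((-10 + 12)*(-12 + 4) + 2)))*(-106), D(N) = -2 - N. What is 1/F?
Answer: 7/38902 ≈ 0.00017994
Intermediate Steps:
F = 38902/7 (F = 2*((-72 + (44 - (33 + (-2 - 1*6))/((-10 + 12)*(-12 + 4) + 2)))*(-106)) = 2*((-72 + (44 - (33 + (-2 - 6))/(2*(-8) + 2)))*(-106)) = 2*((-72 + (44 - (33 - 8)/(-16 + 2)))*(-106)) = 2*((-72 + (44 - 25/(-14)))*(-106)) = 2*((-72 + (44 - 25*(-1)/14))*(-106)) = 2*((-72 + (44 - 1*(-25/14)))*(-106)) = 2*((-72 + (44 + 25/14))*(-106)) = 2*((-72 + 641/14)*(-106)) = 2*(-367/14*(-106)) = 2*(19451/7) = 38902/7 ≈ 5557.4)
1/F = 1/(38902/7) = 7/38902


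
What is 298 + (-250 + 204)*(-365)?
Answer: 17088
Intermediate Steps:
298 + (-250 + 204)*(-365) = 298 - 46*(-365) = 298 + 16790 = 17088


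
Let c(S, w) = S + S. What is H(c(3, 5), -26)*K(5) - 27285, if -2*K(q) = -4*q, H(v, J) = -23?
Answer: -27515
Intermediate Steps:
c(S, w) = 2*S
K(q) = 2*q (K(q) = -(-2)*q = 2*q)
H(c(3, 5), -26)*K(5) - 27285 = -46*5 - 27285 = -23*10 - 27285 = -230 - 27285 = -27515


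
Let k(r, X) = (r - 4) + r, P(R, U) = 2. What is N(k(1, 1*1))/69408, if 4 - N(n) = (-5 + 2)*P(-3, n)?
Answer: 5/34704 ≈ 0.00014408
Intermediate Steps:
k(r, X) = -4 + 2*r (k(r, X) = (-4 + r) + r = -4 + 2*r)
N(n) = 10 (N(n) = 4 - (-5 + 2)*2 = 4 - (-3)*2 = 4 - 1*(-6) = 4 + 6 = 10)
N(k(1, 1*1))/69408 = 10/69408 = 10*(1/69408) = 5/34704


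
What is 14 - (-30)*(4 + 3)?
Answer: 224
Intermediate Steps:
14 - (-30)*(4 + 3) = 14 - (-30)*7 = 14 - 6*(-35) = 14 + 210 = 224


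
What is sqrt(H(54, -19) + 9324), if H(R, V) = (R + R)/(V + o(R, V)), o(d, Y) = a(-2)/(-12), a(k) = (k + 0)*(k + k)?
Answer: 12*sqrt(225262)/59 ≈ 96.532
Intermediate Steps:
a(k) = 2*k**2 (a(k) = k*(2*k) = 2*k**2)
o(d, Y) = -2/3 (o(d, Y) = (2*(-2)**2)/(-12) = (2*4)*(-1/12) = 8*(-1/12) = -2/3)
H(R, V) = 2*R/(-2/3 + V) (H(R, V) = (R + R)/(V - 2/3) = (2*R)/(-2/3 + V) = 2*R/(-2/3 + V))
sqrt(H(54, -19) + 9324) = sqrt(6*54/(-2 + 3*(-19)) + 9324) = sqrt(6*54/(-2 - 57) + 9324) = sqrt(6*54/(-59) + 9324) = sqrt(6*54*(-1/59) + 9324) = sqrt(-324/59 + 9324) = sqrt(549792/59) = 12*sqrt(225262)/59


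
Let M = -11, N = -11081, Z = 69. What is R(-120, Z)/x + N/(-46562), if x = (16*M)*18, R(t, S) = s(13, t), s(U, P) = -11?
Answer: 1618945/6704928 ≈ 0.24146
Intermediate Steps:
R(t, S) = -11
x = -3168 (x = (16*(-11))*18 = -176*18 = -3168)
R(-120, Z)/x + N/(-46562) = -11/(-3168) - 11081/(-46562) = -11*(-1/3168) - 11081*(-1/46562) = 1/288 + 11081/46562 = 1618945/6704928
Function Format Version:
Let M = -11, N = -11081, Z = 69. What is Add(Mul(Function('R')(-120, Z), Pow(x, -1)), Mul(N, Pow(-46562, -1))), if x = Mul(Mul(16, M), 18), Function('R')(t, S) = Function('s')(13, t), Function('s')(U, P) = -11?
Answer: Rational(1618945, 6704928) ≈ 0.24146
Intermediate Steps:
Function('R')(t, S) = -11
x = -3168 (x = Mul(Mul(16, -11), 18) = Mul(-176, 18) = -3168)
Add(Mul(Function('R')(-120, Z), Pow(x, -1)), Mul(N, Pow(-46562, -1))) = Add(Mul(-11, Pow(-3168, -1)), Mul(-11081, Pow(-46562, -1))) = Add(Mul(-11, Rational(-1, 3168)), Mul(-11081, Rational(-1, 46562))) = Add(Rational(1, 288), Rational(11081, 46562)) = Rational(1618945, 6704928)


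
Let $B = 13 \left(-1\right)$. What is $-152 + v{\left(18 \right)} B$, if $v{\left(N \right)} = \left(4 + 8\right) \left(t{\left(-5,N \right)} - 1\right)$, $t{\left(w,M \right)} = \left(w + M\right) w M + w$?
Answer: $183304$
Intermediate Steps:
$B = -13$
$t{\left(w,M \right)} = w + M w \left(M + w\right)$ ($t{\left(w,M \right)} = \left(M + w\right) w M + w = w \left(M + w\right) M + w = M w \left(M + w\right) + w = w + M w \left(M + w\right)$)
$v{\left(N \right)} = -72 - 60 N^{2} + 300 N$ ($v{\left(N \right)} = \left(4 + 8\right) \left(- 5 \left(1 + N^{2} + N \left(-5\right)\right) - 1\right) = 12 \left(- 5 \left(1 + N^{2} - 5 N\right) - 1\right) = 12 \left(\left(-5 - 5 N^{2} + 25 N\right) - 1\right) = 12 \left(-6 - 5 N^{2} + 25 N\right) = -72 - 60 N^{2} + 300 N$)
$-152 + v{\left(18 \right)} B = -152 + \left(-72 - 60 \cdot 18^{2} + 300 \cdot 18\right) \left(-13\right) = -152 + \left(-72 - 19440 + 5400\right) \left(-13\right) = -152 - -183456 = -152 + 183456 = 183304$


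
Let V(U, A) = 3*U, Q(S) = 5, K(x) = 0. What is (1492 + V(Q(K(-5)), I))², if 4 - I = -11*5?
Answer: 2271049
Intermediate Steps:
I = 59 (I = 4 - (-11)*5 = 4 - 1*(-55) = 4 + 55 = 59)
(1492 + V(Q(K(-5)), I))² = (1492 + 3*5)² = (1492 + 15)² = 1507² = 2271049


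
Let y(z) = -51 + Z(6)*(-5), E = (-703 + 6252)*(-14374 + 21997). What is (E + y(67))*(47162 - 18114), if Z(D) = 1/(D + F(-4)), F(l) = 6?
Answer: 3686189072234/3 ≈ 1.2287e+12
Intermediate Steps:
E = 42300027 (E = 5549*7623 = 42300027)
Z(D) = 1/(6 + D) (Z(D) = 1/(D + 6) = 1/(6 + D))
y(z) = -617/12 (y(z) = -51 - 5/(6 + 6) = -51 - 5/12 = -617/12)
(E + y(67))*(47162 - 18114) = (42300027 - 617/12)*(47162 - 18114) = (507599707/12)*29048 = 3686189072234/3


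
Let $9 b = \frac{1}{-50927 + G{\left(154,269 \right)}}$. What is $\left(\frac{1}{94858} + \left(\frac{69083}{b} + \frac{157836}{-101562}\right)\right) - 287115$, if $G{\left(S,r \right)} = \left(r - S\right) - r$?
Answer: $- \frac{50995396541728357273}{1605661366} \approx -3.176 \cdot 10^{10}$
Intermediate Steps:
$G{\left(S,r \right)} = - S$
$b = - \frac{1}{459729}$ ($b = \frac{1}{9 \left(-50927 - 154\right)} = \frac{1}{9 \left(-51081\right)} = \frac{1}{9} \left(- \frac{1}{51081}\right) = - \frac{1}{459729} \approx -2.1752 \cdot 10^{-6}$)
$\left(\frac{1}{94858} + \left(\frac{69083}{b} + \frac{157836}{-101562}\right)\right) - 287115 = \left(\frac{1}{94858} + \left(\frac{69083}{- \frac{1}{459729}} + \frac{157836}{-101562}\right)\right) - 287115 = \left(\frac{1}{94858} + \left(69083 \left(-459729\right) + 157836 \left(- \frac{1}{101562}\right)\right)\right) - 287115 = \left(\frac{1}{94858} - \frac{537592354174295}{16927}\right) - 287115 = - \frac{50994935532265258183}{1605661366} - 287115 = - \frac{50995396541728357273}{1605661366}$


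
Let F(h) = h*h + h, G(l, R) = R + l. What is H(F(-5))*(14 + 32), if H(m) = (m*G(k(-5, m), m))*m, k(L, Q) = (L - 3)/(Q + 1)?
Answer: 7580800/21 ≈ 3.6099e+5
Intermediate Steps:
k(L, Q) = (-3 + L)/(1 + Q)
F(h) = h + h**2 (F(h) = h**2 + h = h + h**2)
H(m) = m**2*(m - 8/(1 + m)) (H(m) = (m*(m + (-3 - 5)/(1 + m)))*m = (m*(m - 8/(1 + m)))*m = m**2*(m - 8/(1 + m)))
H(F(-5))*(14 + 32) = ((-5*(1 - 5))**2*(-8 + (-5*(1 - 5))*(1 - 5*(1 - 5)))/(1 - 5*(1 - 5)))*(14 + 32) = ((-5*(-4))**2*(-8 + (-5*(-4))*(1 - 5*(-4)))/(1 - 5*(-4)))*46 = (20**2*(-8 + 20*(1 + 20))/(1 + 20))*46 = (400*(-8 + 20*21)/21)*46 = (400*(1/21)*(-8 + 420))*46 = (400*(1/21)*412)*46 = (164800/21)*46 = 7580800/21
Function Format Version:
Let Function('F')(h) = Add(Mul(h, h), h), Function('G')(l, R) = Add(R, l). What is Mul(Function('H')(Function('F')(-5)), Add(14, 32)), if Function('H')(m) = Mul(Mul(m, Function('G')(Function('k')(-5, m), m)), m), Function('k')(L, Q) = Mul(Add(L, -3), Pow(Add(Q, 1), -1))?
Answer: Rational(7580800, 21) ≈ 3.6099e+5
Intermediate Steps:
Function('k')(L, Q) = Mul(Pow(Add(1, Q), -1), Add(-3, L)) (Function('k')(L, Q) = Mul(Add(-3, L), Pow(Add(1, Q), -1)) = Mul(Pow(Add(1, Q), -1), Add(-3, L)))
Function('F')(h) = Add(h, Pow(h, 2)) (Function('F')(h) = Add(Pow(h, 2), h) = Add(h, Pow(h, 2)))
Function('H')(m) = Mul(Pow(m, 2), Add(m, Mul(-8, Pow(Add(1, m), -1)))) (Function('H')(m) = Mul(Mul(m, Add(m, Mul(Pow(Add(1, m), -1), Add(-3, -5)))), m) = Mul(Mul(m, Add(m, Mul(Pow(Add(1, m), -1), -8))), m) = Mul(Mul(m, Add(m, Mul(-8, Pow(Add(1, m), -1)))), m) = Mul(Pow(m, 2), Add(m, Mul(-8, Pow(Add(1, m), -1)))))
Mul(Function('H')(Function('F')(-5)), Add(14, 32)) = Mul(Mul(Pow(Mul(-5, Add(1, -5)), 2), Pow(Add(1, Mul(-5, Add(1, -5))), -1), Add(-8, Mul(Mul(-5, Add(1, -5)), Add(1, Mul(-5, Add(1, -5)))))), Add(14, 32)) = Mul(Mul(Pow(Mul(-5, -4), 2), Pow(Add(1, Mul(-5, -4)), -1), Add(-8, Mul(Mul(-5, -4), Add(1, Mul(-5, -4))))), 46) = Mul(Mul(Pow(20, 2), Pow(Add(1, 20), -1), Add(-8, Mul(20, Add(1, 20)))), 46) = Mul(Mul(400, Pow(21, -1), Add(-8, Mul(20, 21))), 46) = Mul(Mul(400, Rational(1, 21), Add(-8, 420)), 46) = Mul(Mul(400, Rational(1, 21), 412), 46) = Mul(Rational(164800, 21), 46) = Rational(7580800, 21)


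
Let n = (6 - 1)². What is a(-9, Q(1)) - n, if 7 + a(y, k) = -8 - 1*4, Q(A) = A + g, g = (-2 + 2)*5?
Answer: -44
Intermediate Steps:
g = 0 (g = 0*5 = 0)
Q(A) = A (Q(A) = A + 0 = A)
a(y, k) = -19 (a(y, k) = -7 + (-8 - 1*4) = -7 + (-8 - 4) = -7 - 12 = -19)
n = 25 (n = 5² = 25)
a(-9, Q(1)) - n = -19 - 1*25 = -19 - 25 = -44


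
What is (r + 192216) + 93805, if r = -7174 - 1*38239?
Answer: 240608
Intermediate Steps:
r = -45413 (r = -7174 - 38239 = -45413)
(r + 192216) + 93805 = (-45413 + 192216) + 93805 = 146803 + 93805 = 240608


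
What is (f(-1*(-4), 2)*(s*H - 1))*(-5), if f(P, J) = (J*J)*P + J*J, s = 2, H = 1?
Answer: -100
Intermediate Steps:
f(P, J) = J² + P*J² (f(P, J) = J²*P + J² = P*J² + J² = J² + P*J²)
(f(-1*(-4), 2)*(s*H - 1))*(-5) = ((2²*(1 - 1*(-4)))*(2*1 - 1))*(-5) = ((4*(1 + 4))*(2 - 1))*(-5) = ((4*5)*1)*(-5) = (20*1)*(-5) = 20*(-5) = -100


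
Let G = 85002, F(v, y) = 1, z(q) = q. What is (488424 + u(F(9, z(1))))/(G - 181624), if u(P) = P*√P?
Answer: -488425/96622 ≈ -5.0550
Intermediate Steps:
u(P) = P^(3/2)
(488424 + u(F(9, z(1))))/(G - 181624) = (488424 + 1^(3/2))/(85002 - 181624) = (488424 + 1)/(-96622) = 488425*(-1/96622) = -488425/96622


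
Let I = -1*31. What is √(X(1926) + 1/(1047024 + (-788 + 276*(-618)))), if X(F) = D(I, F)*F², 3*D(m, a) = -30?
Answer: I*√7111013988002827643/437834 ≈ 6090.5*I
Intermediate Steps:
I = -31
D(m, a) = -10 (D(m, a) = (⅓)*(-30) = -10)
X(F) = -10*F²
√(X(1926) + 1/(1047024 + (-788 + 276*(-618)))) = √(-10*1926² + 1/(1047024 + (-788 + 276*(-618)))) = √(-10*3709476 + 1/(1047024 + (-788 - 170568))) = √(-37094760 + 1/(1047024 - 171356)) = √(-37094760 + 1/875668) = √(-32482694299679/875668) = I*√7111013988002827643/437834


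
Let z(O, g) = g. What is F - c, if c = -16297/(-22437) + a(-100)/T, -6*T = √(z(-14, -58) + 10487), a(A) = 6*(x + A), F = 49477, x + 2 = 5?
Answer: 1110099152/22437 - 3492*√10429/10429 ≈ 49442.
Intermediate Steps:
x = 3 (x = -2 + 5 = 3)
a(A) = 18 + 6*A (a(A) = 6*(3 + A) = 18 + 6*A)
T = -√10429/6 (T = -√(-58 + 10487)/6 = -√10429/6 ≈ -17.020)
c = 16297/22437 + 3492*√10429/10429 (c = -16297/(-22437) + (18 + 6*(-100))/((-√10429/6)) = -16297*(-1/22437) + (18 - 600)*(-6*√10429/10429) = 16297/22437 - (-3492)*√10429/10429 = 16297/22437 + 3492*√10429/10429 ≈ 34.921)
F - c = 49477 - (16297/22437 + 3492*√10429/10429) = 49477 + (-16297/22437 - 3492*√10429/10429) = 1110099152/22437 - 3492*√10429/10429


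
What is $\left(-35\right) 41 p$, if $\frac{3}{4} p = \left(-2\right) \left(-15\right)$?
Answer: $-57400$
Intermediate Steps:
$p = 40$ ($p = \frac{4 \left(\left(-2\right) \left(-15\right)\right)}{3} = \frac{4}{3} \cdot 30 = 40$)
$\left(-35\right) 41 p = \left(-35\right) 41 \cdot 40 = \left(-1435\right) 40 = -57400$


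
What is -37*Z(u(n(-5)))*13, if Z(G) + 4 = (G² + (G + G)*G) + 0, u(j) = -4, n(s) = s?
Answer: -21164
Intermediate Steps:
Z(G) = -4 + 3*G² (Z(G) = -4 + ((G² + (G + G)*G) + 0) = -4 + ((G² + (2*G)*G) + 0) = -4 + ((G² + 2*G²) + 0) = -4 + (3*G² + 0) = -4 + 3*G²)
-37*Z(u(n(-5)))*13 = -37*(-4 + 3*(-4)²)*13 = -37*(-4 + 3*16)*13 = -37*(-4 + 48)*13 = -37*44*13 = -1628*13 = -21164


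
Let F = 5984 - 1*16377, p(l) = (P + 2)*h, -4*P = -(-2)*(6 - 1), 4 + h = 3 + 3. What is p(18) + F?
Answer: -10394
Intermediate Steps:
h = 2 (h = -4 + (3 + 3) = -4 + 6 = 2)
P = -5/2 (P = -(-1)*(-2*(6 - 1))/4 = -(-1)*(-2*5)/4 = -(-1)*(-10)/4 = -¼*10 = -5/2 ≈ -2.5000)
p(l) = -1 (p(l) = (-5/2 + 2)*2 = -½*2 = -1)
F = -10393 (F = 5984 - 16377 = -10393)
p(18) + F = -1 - 10393 = -10394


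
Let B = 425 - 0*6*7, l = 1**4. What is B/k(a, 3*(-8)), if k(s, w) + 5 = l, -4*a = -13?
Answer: -425/4 ≈ -106.25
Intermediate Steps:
a = 13/4 (a = -1/4*(-13) = 13/4 ≈ 3.2500)
l = 1
B = 425 (B = 425 - 0*7 = 425 - 1*0 = 425 + 0 = 425)
k(s, w) = -4 (k(s, w) = -5 + 1 = -4)
B/k(a, 3*(-8)) = 425/(-4) = 425*(-1/4) = -425/4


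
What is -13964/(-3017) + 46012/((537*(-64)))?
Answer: 85274137/25922064 ≈ 3.2896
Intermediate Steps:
-13964/(-3017) + 46012/((537*(-64))) = -13964*(-1/3017) + 46012/(-34368) = 13964/3017 + 46012*(-1/34368) = 13964/3017 - 11503/8592 = 85274137/25922064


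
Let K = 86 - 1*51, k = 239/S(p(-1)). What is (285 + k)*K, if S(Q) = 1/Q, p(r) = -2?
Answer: -6755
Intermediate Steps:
k = -478 (k = 239/(1/(-2)) = 239/(-½) = 239*(-2) = -478)
K = 35 (K = 86 - 51 = 35)
(285 + k)*K = (285 - 478)*35 = -193*35 = -6755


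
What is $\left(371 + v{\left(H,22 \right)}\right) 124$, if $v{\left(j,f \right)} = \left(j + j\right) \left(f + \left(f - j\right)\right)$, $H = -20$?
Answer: $-271436$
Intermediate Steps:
$v{\left(j,f \right)} = 2 j \left(- j + 2 f\right)$
$\left(371 + v{\left(H,22 \right)}\right) 124 = \left(371 + 2 \left(-20\right) \left(\left(-1\right) \left(-20\right) + 2 \cdot 22\right)\right) 124 = \left(371 + 2 \left(-20\right) \left(20 + 44\right)\right) 124 = \left(371 + 2 \left(-20\right) 64\right) 124 = \left(371 - 2560\right) 124 = \left(-2189\right) 124 = -271436$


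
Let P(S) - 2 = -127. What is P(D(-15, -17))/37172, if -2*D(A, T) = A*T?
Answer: -125/37172 ≈ -0.0033627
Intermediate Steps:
D(A, T) = -A*T/2
P(S) = -125 (P(S) = 2 - 127 = -125)
P(D(-15, -17))/37172 = -125/37172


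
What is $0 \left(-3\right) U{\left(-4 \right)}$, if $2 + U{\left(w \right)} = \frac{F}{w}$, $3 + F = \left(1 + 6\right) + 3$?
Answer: $0$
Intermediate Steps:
$F = 7$ ($F = -3 + \left(\left(1 + 6\right) + 3\right) = -3 + \left(7 + 3\right) = -3 + 10 = 7$)
$U{\left(w \right)} = -2 + \frac{7}{w}$
$0 \left(-3\right) U{\left(-4 \right)} = 0 \left(-3\right) \left(-2 + \frac{7}{-4}\right) = 0 \left(-2 + 7 \left(- \frac{1}{4}\right)\right) = 0 \left(-2 - \frac{7}{4}\right) = 0 \left(- \frac{15}{4}\right) = 0$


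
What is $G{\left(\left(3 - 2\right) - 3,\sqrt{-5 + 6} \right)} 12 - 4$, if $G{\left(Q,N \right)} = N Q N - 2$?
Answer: $-52$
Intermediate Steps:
$G{\left(Q,N \right)} = -2 + Q N^{2}$ ($G{\left(Q,N \right)} = Q N^{2} - 2 = -2 + Q N^{2}$)
$G{\left(\left(3 - 2\right) - 3,\sqrt{-5 + 6} \right)} 12 - 4 = \left(-2 + \left(\left(3 - 2\right) - 3\right) \left(\sqrt{-5 + 6}\right)^{2}\right) 12 - 4 = \left(-2 + \left(1 - 3\right) \left(\sqrt{1}\right)^{2}\right) 12 - 4 = \left(-2 - 2 \cdot 1^{2}\right) 12 - 4 = \left(-2 - 2\right) 12 - 4 = \left(-4\right) 12 - 4 = -48 - 4 = -52$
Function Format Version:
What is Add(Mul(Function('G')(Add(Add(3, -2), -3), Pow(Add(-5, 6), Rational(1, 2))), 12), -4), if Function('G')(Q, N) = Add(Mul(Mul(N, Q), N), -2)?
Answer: -52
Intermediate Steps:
Function('G')(Q, N) = Add(-2, Mul(Q, Pow(N, 2))) (Function('G')(Q, N) = Add(Mul(Q, Pow(N, 2)), -2) = Add(-2, Mul(Q, Pow(N, 2))))
Add(Mul(Function('G')(Add(Add(3, -2), -3), Pow(Add(-5, 6), Rational(1, 2))), 12), -4) = Add(Mul(Add(-2, Mul(Add(Add(3, -2), -3), Pow(Pow(Add(-5, 6), Rational(1, 2)), 2))), 12), -4) = Add(Mul(Add(-2, Mul(Add(1, -3), Pow(Pow(1, Rational(1, 2)), 2))), 12), -4) = Add(Mul(Add(-2, Mul(-2, Pow(1, 2))), 12), -4) = Add(Mul(Add(-2, Mul(-2, 1)), 12), -4) = Add(Mul(Add(-2, -2), 12), -4) = Add(Mul(-4, 12), -4) = Add(-48, -4) = -52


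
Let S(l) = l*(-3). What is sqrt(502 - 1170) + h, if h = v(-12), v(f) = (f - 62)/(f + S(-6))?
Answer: -37/3 + 2*I*sqrt(167) ≈ -12.333 + 25.846*I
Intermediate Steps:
S(l) = -3*l
v(f) = (-62 + f)/(18 + f) (v(f) = (f - 62)/(f - 3*(-6)) = (-62 + f)/(f + 18) = (-62 + f)/(18 + f))
h = -37/3 (h = (-62 - 12)/(18 - 12) = -74/6 = (1/6)*(-74) = -37/3 ≈ -12.333)
sqrt(502 - 1170) + h = sqrt(502 - 1170) - 37/3 = sqrt(-668) - 37/3 = 2*I*sqrt(167) - 37/3 = -37/3 + 2*I*sqrt(167)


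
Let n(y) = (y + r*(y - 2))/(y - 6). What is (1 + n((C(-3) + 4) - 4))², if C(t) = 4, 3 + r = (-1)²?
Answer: 1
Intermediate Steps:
r = -2 (r = -3 + (-1)² = -3 + 1 = -2)
n(y) = (4 - y)/(-6 + y) (n(y) = (y - 2*(y - 2))/(y - 6) = (y - 2*(-2 + y))/(-6 + y) = (y + (4 - 2*y))/(-6 + y) = (4 - y)/(-6 + y))
(1 + n((C(-3) + 4) - 4))² = (1 + (4 - ((4 + 4) - 4))/(-6 + ((4 + 4) - 4)))² = (1 + (4 - (8 - 4))/(-6 + (8 - 4)))² = (1 + (4 - 1*4)/(-6 + 4))² = (1 + (4 - 4)/(-2))² = (1 - ½*0)² = (1 + 0)² = 1² = 1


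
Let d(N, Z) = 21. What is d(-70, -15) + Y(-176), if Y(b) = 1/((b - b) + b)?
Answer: 3695/176 ≈ 20.994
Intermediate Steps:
Y(b) = 1/b (Y(b) = 1/(0 + b) = 1/b)
d(-70, -15) + Y(-176) = 21 + 1/(-176) = 21 - 1/176 = 3695/176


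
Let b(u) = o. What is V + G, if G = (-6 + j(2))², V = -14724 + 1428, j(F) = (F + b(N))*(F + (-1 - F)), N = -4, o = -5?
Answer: -13287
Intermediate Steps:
b(u) = -5
j(F) = 5 - F (j(F) = (F - 5)*(F + (-1 - F)) = (-5 + F)*(-1) = 5 - F)
V = -13296
G = 9 (G = (-6 + (5 - 1*2))² = (-6 + (5 - 2))² = (-6 + 3)² = (-3)² = 9)
V + G = -13296 + 9 = -13287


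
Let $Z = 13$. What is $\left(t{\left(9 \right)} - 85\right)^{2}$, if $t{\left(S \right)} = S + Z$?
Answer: $3969$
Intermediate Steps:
$t{\left(S \right)} = 13 + S$ ($t{\left(S \right)} = S + 13 = 13 + S$)
$\left(t{\left(9 \right)} - 85\right)^{2} = \left(\left(13 + 9\right) - 85\right)^{2} = \left(22 - 85\right)^{2} = \left(-63\right)^{2} = 3969$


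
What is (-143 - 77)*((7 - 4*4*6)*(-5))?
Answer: -97900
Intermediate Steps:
(-143 - 77)*((7 - 4*4*6)*(-5)) = -220*(7 - 16*6)*(-5) = -220*(7 - 96)*(-5) = -(-19580)*(-5) = -220*445 = -97900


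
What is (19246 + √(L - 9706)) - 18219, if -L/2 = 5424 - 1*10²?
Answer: 1027 + I*√20354 ≈ 1027.0 + 142.67*I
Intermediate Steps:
L = -10648 (L = -2*(5424 - 1*10²) = -2*(5424 - 1*100) = -2*(5424 - 100) = -2*5324 = -10648)
(19246 + √(L - 9706)) - 18219 = (19246 + √(-10648 - 9706)) - 18219 = (19246 + √(-20354)) - 18219 = (19246 + I*√20354) - 18219 = 1027 + I*√20354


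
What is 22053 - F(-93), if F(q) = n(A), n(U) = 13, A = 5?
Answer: 22040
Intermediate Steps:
F(q) = 13
22053 - F(-93) = 22053 - 1*13 = 22053 - 13 = 22040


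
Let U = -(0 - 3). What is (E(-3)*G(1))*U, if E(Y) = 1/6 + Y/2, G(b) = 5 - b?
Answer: -16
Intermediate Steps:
E(Y) = ⅙ + Y/2 (E(Y) = 1*(⅙) + Y*(½) = ⅙ + Y/2)
U = 3 (U = -1*(-3) = 3)
(E(-3)*G(1))*U = ((⅙ + (½)*(-3))*(5 - 1*1))*3 = ((⅙ - 3/2)*(5 - 1))*3 = -4/3*4*3 = -16/3*3 = -16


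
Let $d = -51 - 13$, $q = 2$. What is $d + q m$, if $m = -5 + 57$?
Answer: $40$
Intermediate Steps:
$m = 52$
$d = -64$ ($d = -51 - 13 = -64$)
$d + q m = -64 + 2 \cdot 52 = -64 + 104 = 40$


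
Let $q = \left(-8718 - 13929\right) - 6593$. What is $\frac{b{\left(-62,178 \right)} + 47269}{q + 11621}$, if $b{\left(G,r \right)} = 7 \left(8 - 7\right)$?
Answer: $- \frac{47276}{17619} \approx -2.6832$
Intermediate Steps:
$b{\left(G,r \right)} = 7$ ($b{\left(G,r \right)} = 7 \cdot 1 = 7$)
$q = -29240$ ($q = -22647 - 6593 = -29240$)
$\frac{b{\left(-62,178 \right)} + 47269}{q + 11621} = \frac{7 + 47269}{-29240 + 11621} = \frac{47276}{-17619} = 47276 \left(- \frac{1}{17619}\right) = - \frac{47276}{17619}$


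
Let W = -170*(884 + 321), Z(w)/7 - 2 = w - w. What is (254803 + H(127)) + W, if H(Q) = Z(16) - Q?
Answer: 49840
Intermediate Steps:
Z(w) = 14 (Z(w) = 14 + 7*(w - w) = 14 + 7*0 = 14 + 0 = 14)
H(Q) = 14 - Q
W = -204850 (W = -170*1205 = -204850)
(254803 + H(127)) + W = (254803 + (14 - 1*127)) - 204850 = (254803 + (14 - 127)) - 204850 = (254803 - 113) - 204850 = 254690 - 204850 = 49840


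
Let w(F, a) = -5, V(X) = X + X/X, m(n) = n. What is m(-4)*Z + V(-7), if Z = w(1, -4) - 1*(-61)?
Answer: -230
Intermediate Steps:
V(X) = 1 + X (V(X) = X + 1 = 1 + X)
Z = 56 (Z = -5 - 1*(-61) = -5 + 61 = 56)
m(-4)*Z + V(-7) = -4*56 + (1 - 7) = -224 - 6 = -230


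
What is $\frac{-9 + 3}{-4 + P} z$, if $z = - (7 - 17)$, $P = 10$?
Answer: $-10$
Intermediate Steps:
$z = 10$ ($z = - (7 - 17) = \left(-1\right) \left(-10\right) = 10$)
$\frac{-9 + 3}{-4 + P} z = \frac{-9 + 3}{-4 + 10} \cdot 10 = - \frac{6}{6} \cdot 10 = \left(-6\right) \frac{1}{6} \cdot 10 = \left(-1\right) 10 = -10$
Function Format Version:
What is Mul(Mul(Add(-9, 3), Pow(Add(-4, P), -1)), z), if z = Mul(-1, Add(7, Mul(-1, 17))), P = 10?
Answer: -10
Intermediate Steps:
z = 10 (z = Mul(-1, Add(7, -17)) = Mul(-1, -10) = 10)
Mul(Mul(Add(-9, 3), Pow(Add(-4, P), -1)), z) = Mul(Mul(Add(-9, 3), Pow(Add(-4, 10), -1)), 10) = Mul(Mul(-6, Pow(6, -1)), 10) = Mul(Mul(-6, Rational(1, 6)), 10) = Mul(-1, 10) = -10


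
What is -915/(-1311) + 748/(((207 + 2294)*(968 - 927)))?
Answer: 31601881/44810417 ≈ 0.70524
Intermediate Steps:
-915/(-1311) + 748/(((207 + 2294)*(968 - 927))) = -915*(-1/1311) + 748/((2501*41)) = 305/437 + 748/102541 = 31601881/44810417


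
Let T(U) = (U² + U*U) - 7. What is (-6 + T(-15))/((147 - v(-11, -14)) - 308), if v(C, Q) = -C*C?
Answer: -437/40 ≈ -10.925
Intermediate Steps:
v(C, Q) = -C²
T(U) = -7 + 2*U² (T(U) = (U² + U²) - 7 = 2*U² - 7 = -7 + 2*U²)
(-6 + T(-15))/((147 - v(-11, -14)) - 308) = (-6 + (-7 + 2*(-15)²))/((147 - (-1)*(-11)²) - 308) = (-6 + (-7 + 2*225))/((147 - (-1)*121) - 308) = (-6 + (-7 + 450))/((147 - 1*(-121)) - 308) = (-6 + 443)/((147 + 121) - 308) = 437/(268 - 308) = 437/(-40) = 437*(-1/40) = -437/40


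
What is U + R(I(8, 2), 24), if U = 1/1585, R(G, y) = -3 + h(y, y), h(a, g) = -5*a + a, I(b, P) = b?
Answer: -156914/1585 ≈ -98.999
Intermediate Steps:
h(a, g) = -4*a
R(G, y) = -3 - 4*y
U = 1/1585 ≈ 0.00063092
U + R(I(8, 2), 24) = 1/1585 + (-3 - 4*24) = 1/1585 + (-3 - 96) = 1/1585 - 99 = -156914/1585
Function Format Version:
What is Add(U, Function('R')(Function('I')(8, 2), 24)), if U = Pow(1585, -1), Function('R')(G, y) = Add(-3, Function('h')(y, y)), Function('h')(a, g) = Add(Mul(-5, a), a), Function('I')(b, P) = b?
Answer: Rational(-156914, 1585) ≈ -98.999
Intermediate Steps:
Function('h')(a, g) = Mul(-4, a)
Function('R')(G, y) = Add(-3, Mul(-4, y))
U = Rational(1, 1585) ≈ 0.00063092
Add(U, Function('R')(Function('I')(8, 2), 24)) = Add(Rational(1, 1585), Add(-3, Mul(-4, 24))) = Add(Rational(1, 1585), Add(-3, -96)) = Add(Rational(1, 1585), -99) = Rational(-156914, 1585)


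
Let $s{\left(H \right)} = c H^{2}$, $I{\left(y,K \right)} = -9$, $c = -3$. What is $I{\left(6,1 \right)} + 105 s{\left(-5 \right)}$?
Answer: $-7884$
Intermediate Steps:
$s{\left(H \right)} = - 3 H^{2}$
$I{\left(6,1 \right)} + 105 s{\left(-5 \right)} = -9 + 105 \left(- 3 \left(-5\right)^{2}\right) = -9 + 105 \left(\left(-3\right) 25\right) = -9 + 105 \left(-75\right) = -9 - 7875 = -7884$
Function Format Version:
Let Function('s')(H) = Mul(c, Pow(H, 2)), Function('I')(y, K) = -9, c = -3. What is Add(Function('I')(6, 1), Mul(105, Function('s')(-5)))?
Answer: -7884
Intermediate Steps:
Function('s')(H) = Mul(-3, Pow(H, 2))
Add(Function('I')(6, 1), Mul(105, Function('s')(-5))) = Add(-9, Mul(105, Mul(-3, Pow(-5, 2)))) = Add(-9, Mul(105, Mul(-3, 25))) = Add(-9, Mul(105, -75)) = Add(-9, -7875) = -7884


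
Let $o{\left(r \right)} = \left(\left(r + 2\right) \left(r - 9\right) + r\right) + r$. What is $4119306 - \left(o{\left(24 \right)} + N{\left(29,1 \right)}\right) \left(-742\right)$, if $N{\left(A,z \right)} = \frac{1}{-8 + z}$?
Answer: $4444196$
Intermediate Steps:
$o{\left(r \right)} = 2 r + \left(-9 + r\right) \left(2 + r\right)$ ($o{\left(r \right)} = \left(\left(2 + r\right) \left(-9 + r\right) + r\right) + r = \left(\left(-9 + r\right) \left(2 + r\right) + r\right) + r = \left(r + \left(-9 + r\right) \left(2 + r\right)\right) + r = 2 r + \left(-9 + r\right) \left(2 + r\right)$)
$4119306 - \left(o{\left(24 \right)} + N{\left(29,1 \right)}\right) \left(-742\right) = 4119306 - \left(\left(-18 + 24^{2} - 120\right) + \frac{1}{-8 + 1}\right) \left(-742\right) = 4119306 - \left(\left(-18 + 576 - 120\right) + \frac{1}{-7}\right) \left(-742\right) = 4119306 - \left(438 - \frac{1}{7}\right) \left(-742\right) = 4119306 - \frac{3065}{7} \left(-742\right) = 4119306 - -324890 = 4119306 + 324890 = 4444196$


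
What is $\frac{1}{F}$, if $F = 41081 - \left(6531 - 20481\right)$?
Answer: $\frac{1}{55031} \approx 1.8172 \cdot 10^{-5}$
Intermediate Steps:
$F = 55031$ ($F = 41081 - -13950 = 41081 + 13950 = 55031$)
$\frac{1}{F} = \frac{1}{55031}$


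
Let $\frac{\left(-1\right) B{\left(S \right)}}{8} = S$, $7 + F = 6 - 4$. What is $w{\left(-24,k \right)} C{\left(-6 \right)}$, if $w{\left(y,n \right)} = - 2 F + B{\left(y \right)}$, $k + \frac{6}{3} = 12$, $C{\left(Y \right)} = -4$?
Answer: $-808$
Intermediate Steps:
$F = -5$ ($F = -7 + \left(6 - 4\right) = -7 + 2 = -5$)
$B{\left(S \right)} = - 8 S$
$k = 10$ ($k = -2 + 12 = 10$)
$w{\left(y,n \right)} = 10 - 8 y$ ($w{\left(y,n \right)} = \left(-2\right) \left(-5\right) - 8 y = 10 - 8 y$)
$w{\left(-24,k \right)} C{\left(-6 \right)} = \left(10 - -192\right) \left(-4\right) = \left(10 + 192\right) \left(-4\right) = 202 \left(-4\right) = -808$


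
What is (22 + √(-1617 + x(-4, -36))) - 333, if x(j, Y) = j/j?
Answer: -311 + 4*I*√101 ≈ -311.0 + 40.2*I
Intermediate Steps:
x(j, Y) = 1
(22 + √(-1617 + x(-4, -36))) - 333 = (22 + √(-1617 + 1)) - 333 = (22 + √(-1616)) - 333 = (22 + 4*I*√101) - 333 = -311 + 4*I*√101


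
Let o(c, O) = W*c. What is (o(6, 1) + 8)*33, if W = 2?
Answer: 660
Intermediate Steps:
o(c, O) = 2*c
(o(6, 1) + 8)*33 = (2*6 + 8)*33 = (12 + 8)*33 = 20*33 = 660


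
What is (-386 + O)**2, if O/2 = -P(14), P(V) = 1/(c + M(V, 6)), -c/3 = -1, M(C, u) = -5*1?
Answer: 148225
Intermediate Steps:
M(C, u) = -5
c = 3 (c = -3*(-1) = 3)
P(V) = -1/2 (P(V) = 1/(3 - 5) = 1/(-2) = -1/2)
O = 1 (O = 2*(-1*(-1/2)) = 2*(1/2) = 1)
(-386 + O)**2 = (-386 + 1)**2 = (-385)**2 = 148225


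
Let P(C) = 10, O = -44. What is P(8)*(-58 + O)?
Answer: -1020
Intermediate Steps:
P(8)*(-58 + O) = 10*(-58 - 44) = 10*(-102) = -1020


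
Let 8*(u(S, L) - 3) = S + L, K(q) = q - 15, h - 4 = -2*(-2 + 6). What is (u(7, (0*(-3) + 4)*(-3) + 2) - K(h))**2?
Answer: 29929/64 ≈ 467.64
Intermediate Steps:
h = -4 (h = 4 - 2*(-2 + 6) = 4 - 2*4 = 4 - 8 = -4)
K(q) = -15 + q
u(S, L) = 3 + L/8 + S/8 (u(S, L) = 3 + (S + L)/8 = 3 + (L + S)/8 = 3 + (L/8 + S/8) = 3 + L/8 + S/8)
(u(7, (0*(-3) + 4)*(-3) + 2) - K(h))**2 = ((3 + ((0*(-3) + 4)*(-3) + 2)/8 + (1/8)*7) - (-15 - 4))**2 = ((3 + ((0 + 4)*(-3) + 2)/8 + 7/8) - 1*(-19))**2 = ((3 + (4*(-3) + 2)/8 + 7/8) + 19)**2 = ((3 + (-12 + 2)/8 + 7/8) + 19)**2 = ((3 + (1/8)*(-10) + 7/8) + 19)**2 = ((3 - 5/4 + 7/8) + 19)**2 = (21/8 + 19)**2 = (173/8)**2 = 29929/64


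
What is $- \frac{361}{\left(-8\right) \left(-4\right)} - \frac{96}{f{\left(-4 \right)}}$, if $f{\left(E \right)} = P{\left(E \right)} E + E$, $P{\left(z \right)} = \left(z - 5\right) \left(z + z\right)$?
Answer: $- \frac{25585}{2336} \approx -10.952$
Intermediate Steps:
$P{\left(z \right)} = 2 z \left(-5 + z\right)$ ($P{\left(z \right)} = \left(-5 + z\right) 2 z = 2 z \left(-5 + z\right)$)
$f{\left(E \right)} = E + 2 E^{2} \left(-5 + E\right)$ ($f{\left(E \right)} = 2 E \left(-5 + E\right) E + E = 2 E^{2} \left(-5 + E\right) + E = E + 2 E^{2} \left(-5 + E\right)$)
$- \frac{361}{\left(-8\right) \left(-4\right)} - \frac{96}{f{\left(-4 \right)}} = - \frac{361}{\left(-8\right) \left(-4\right)} - \frac{96}{\left(-4\right) \left(1 + 2 \left(-4\right) \left(-5 - 4\right)\right)} = - \frac{361}{32} - \frac{96}{\left(-4\right) \left(1 + 2 \left(-4\right) \left(-9\right)\right)} = \left(-361\right) \frac{1}{32} - \frac{96}{\left(-4\right) \left(1 + 72\right)} = - \frac{361}{32} - \frac{96}{\left(-4\right) 73} = - \frac{361}{32} - \frac{96}{-292} = - \frac{361}{32} - - \frac{24}{73} = - \frac{361}{32} + \frac{24}{73} = - \frac{25585}{2336}$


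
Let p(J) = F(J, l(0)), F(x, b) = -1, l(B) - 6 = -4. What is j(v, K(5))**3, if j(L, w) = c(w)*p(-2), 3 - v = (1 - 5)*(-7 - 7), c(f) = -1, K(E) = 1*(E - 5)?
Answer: 1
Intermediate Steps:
l(B) = 2 (l(B) = 6 - 4 = 2)
K(E) = -5 + E (K(E) = 1*(-5 + E) = -5 + E)
p(J) = -1
v = -53 (v = 3 - (1 - 5)*(-7 - 7) = 3 - (-4)*(-14) = 3 - 1*56 = 3 - 56 = -53)
j(L, w) = 1 (j(L, w) = -1*(-1) = 1)
j(v, K(5))**3 = 1**3 = 1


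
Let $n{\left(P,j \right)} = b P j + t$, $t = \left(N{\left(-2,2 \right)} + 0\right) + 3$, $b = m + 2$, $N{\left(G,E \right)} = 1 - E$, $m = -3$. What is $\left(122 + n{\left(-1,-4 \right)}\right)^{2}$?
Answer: $14400$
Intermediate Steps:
$b = -1$ ($b = -3 + 2 = -1$)
$t = 2$ ($t = \left(\left(1 - 2\right) + 0\right) + 3 = \left(-1 + 0\right) + 3 = -1 + 3 = 2$)
$n{\left(P,j \right)} = 2 - P j$ ($n{\left(P,j \right)} = - P j + 2 = 2 - P j$)
$\left(122 + n{\left(-1,-4 \right)}\right)^{2} = \left(122 + \left(2 - \left(-1\right) \left(-4\right)\right)\right)^{2} = \left(122 + \left(2 - 4\right)\right)^{2} = \left(122 - 2\right)^{2} = 120^{2} = 14400$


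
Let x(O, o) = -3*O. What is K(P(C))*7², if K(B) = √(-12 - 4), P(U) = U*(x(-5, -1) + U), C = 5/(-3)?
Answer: 196*I ≈ 196.0*I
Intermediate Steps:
C = -5/3 (C = 5*(-⅓) = -5/3 ≈ -1.6667)
P(U) = U*(15 + U) (P(U) = U*(-3*(-5) + U) = U*(15 + U))
K(B) = 4*I (K(B) = √(-16) = 4*I)
K(P(C))*7² = (4*I)*7² = (4*I)*49 = 196*I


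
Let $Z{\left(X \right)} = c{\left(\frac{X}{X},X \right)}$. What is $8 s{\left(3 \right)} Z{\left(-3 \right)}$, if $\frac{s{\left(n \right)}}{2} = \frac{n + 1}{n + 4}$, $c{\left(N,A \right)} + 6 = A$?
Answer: $- \frac{576}{7} \approx -82.286$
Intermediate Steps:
$c{\left(N,A \right)} = -6 + A$
$Z{\left(X \right)} = -6 + X$
$s{\left(n \right)} = \frac{2 \left(1 + n\right)}{4 + n}$ ($s{\left(n \right)} = 2 \frac{n + 1}{n + 4} = 2 \frac{1 + n}{4 + n} = \frac{2 \left(1 + n\right)}{4 + n}$)
$8 s{\left(3 \right)} Z{\left(-3 \right)} = 8 \frac{2 \left(1 + 3\right)}{4 + 3} \left(-6 - 3\right) = 8 \cdot 2 \cdot \frac{1}{7} \cdot 4 \left(-9\right) = 8 \cdot \frac{8}{7} \left(-9\right) = \frac{64}{7} \left(-9\right) = - \frac{576}{7}$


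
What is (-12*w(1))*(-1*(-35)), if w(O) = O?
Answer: -420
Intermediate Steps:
(-12*w(1))*(-1*(-35)) = (-12*1)*(-1*(-35)) = -12*35 = -420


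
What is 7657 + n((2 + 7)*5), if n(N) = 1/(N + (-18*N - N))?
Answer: 6202169/810 ≈ 7657.0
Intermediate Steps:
n(N) = -1/(18*N) (n(N) = 1/(N - 19*N) = 1/(-18*N) = -1/(18*N))
7657 + n((2 + 7)*5) = 7657 - 1/(5*(2 + 7))/18 = 7657 - 1/(18*(9*5)) = 7657 - 1/18/45 = 7657 - 1/18*1/45 = 7657 - 1/810 = 6202169/810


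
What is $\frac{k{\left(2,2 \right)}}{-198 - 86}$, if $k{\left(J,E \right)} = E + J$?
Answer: $- \frac{1}{71} \approx -0.014085$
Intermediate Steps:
$\frac{k{\left(2,2 \right)}}{-198 - 86} = \frac{2 + 2}{-198 - 86} = \frac{4}{-284} = 4 \left(- \frac{1}{284}\right) = - \frac{1}{71}$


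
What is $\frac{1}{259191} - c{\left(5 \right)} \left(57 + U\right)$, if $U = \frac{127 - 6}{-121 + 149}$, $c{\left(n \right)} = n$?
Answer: $- \frac{2225154707}{7257348} \approx -306.61$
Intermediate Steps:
$U = \frac{121}{28} \approx 4.3214$
$\frac{1}{259191} - c{\left(5 \right)} \left(57 + U\right) = \frac{1}{259191} - 5 \left(57 + \frac{121}{28}\right) = \frac{1}{259191} - 5 \cdot \frac{1717}{28} = \frac{1}{259191} - \frac{8585}{28} = - \frac{2225154707}{7257348}$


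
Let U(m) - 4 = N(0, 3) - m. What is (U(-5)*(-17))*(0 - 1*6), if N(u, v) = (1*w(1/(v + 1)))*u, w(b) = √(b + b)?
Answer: 918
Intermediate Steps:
w(b) = √2*√b (w(b) = √(2*b) = √2*√b)
N(u, v) = u*√2*√(1/(1 + v)) (N(u, v) = (1*(√2*√(1/(v + 1))))*u = (1*(√2*√(1/(1 + v))))*u = (√2*√(1/(1 + v)))*u = u*√2*√(1/(1 + v)))
U(m) = 4 - m (U(m) = 4 + (0*√2*√(1/(1 + 3)) - m) = 4 + (0*√2*√(1/4) - m) = 4 + (0*√2*√(¼) - m) = 4 + (0*√2*(½) - m) = 4 + (0 - m) = 4 - m)
(U(-5)*(-17))*(0 - 1*6) = ((4 - 1*(-5))*(-17))*(0 - 1*6) = ((4 + 5)*(-17))*(0 - 6) = (9*(-17))*(-6) = -153*(-6) = 918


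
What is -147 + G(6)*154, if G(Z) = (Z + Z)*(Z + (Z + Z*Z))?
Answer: 88557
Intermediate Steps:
G(Z) = 2*Z*(Z² + 2*Z) (G(Z) = (2*Z)*(Z + (Z + Z²)) = (2*Z)*(Z² + 2*Z) = 2*Z*(Z² + 2*Z))
-147 + G(6)*154 = -147 + (2*6²*(2 + 6))*154 = -147 + (2*36*8)*154 = -147 + 576*154 = -147 + 88704 = 88557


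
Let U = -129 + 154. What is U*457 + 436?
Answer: 11861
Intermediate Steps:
U = 25
U*457 + 436 = 25*457 + 436 = 11425 + 436 = 11861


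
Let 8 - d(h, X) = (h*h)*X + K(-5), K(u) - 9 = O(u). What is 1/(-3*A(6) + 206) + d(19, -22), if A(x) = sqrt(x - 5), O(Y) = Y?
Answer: 1613039/203 ≈ 7946.0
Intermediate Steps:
K(u) = 9 + u
A(x) = sqrt(-5 + x)
d(h, X) = 4 - X*h**2 (d(h, X) = 8 - ((h*h)*X + (9 - 5)) = 8 - (h**2*X + 4) = 8 - (X*h**2 + 4) = 8 - (4 + X*h**2) = 8 + (-4 - X*h**2) = 4 - X*h**2)
1/(-3*A(6) + 206) + d(19, -22) = 1/(-3*sqrt(-5 + 6) + 206) + (4 - 1*(-22)*19**2) = 1/(-3*sqrt(1) + 206) + (4 - 1*(-22)*361) = 1/(-3*1 + 206) + (4 + 7942) = 1/(-3 + 206) + 7946 = 1/203 + 7946 = 1613039/203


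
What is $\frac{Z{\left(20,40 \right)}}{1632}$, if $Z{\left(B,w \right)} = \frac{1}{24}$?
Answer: $\frac{1}{39168} \approx 2.5531 \cdot 10^{-5}$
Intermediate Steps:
$Z{\left(B,w \right)} = \frac{1}{24}$
$\frac{Z{\left(20,40 \right)}}{1632} = \frac{1}{24 \cdot 1632} = \frac{1}{24} \cdot \frac{1}{1632} = \frac{1}{39168}$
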